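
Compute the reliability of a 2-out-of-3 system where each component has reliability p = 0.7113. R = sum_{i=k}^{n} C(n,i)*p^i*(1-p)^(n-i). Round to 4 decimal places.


k = 2, n = 3, p = 0.7113
i=2: C(3,2)=3 * 0.7113^2 * 0.2887^1 = 0.4382
i=3: C(3,3)=1 * 0.7113^3 * 0.2887^0 = 0.3599
R = sum of terms = 0.7981

0.7981


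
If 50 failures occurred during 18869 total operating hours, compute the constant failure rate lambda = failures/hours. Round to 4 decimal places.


failures = 50
total_hours = 18869
lambda = 50 / 18869
lambda = 0.0026

0.0026


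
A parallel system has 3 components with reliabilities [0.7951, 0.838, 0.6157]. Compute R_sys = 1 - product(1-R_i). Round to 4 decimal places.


Components: [0.7951, 0.838, 0.6157]
(1 - 0.7951) = 0.2049, running product = 0.2049
(1 - 0.838) = 0.162, running product = 0.0332
(1 - 0.6157) = 0.3843, running product = 0.0128
Product of (1-R_i) = 0.0128
R_sys = 1 - 0.0128 = 0.9872

0.9872


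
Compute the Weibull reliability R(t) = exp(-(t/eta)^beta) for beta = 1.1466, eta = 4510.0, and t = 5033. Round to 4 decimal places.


beta = 1.1466, eta = 4510.0, t = 5033
t/eta = 5033 / 4510.0 = 1.116
(t/eta)^beta = 1.116^1.1466 = 1.1341
R(t) = exp(-1.1341)
R(t) = 0.3217

0.3217


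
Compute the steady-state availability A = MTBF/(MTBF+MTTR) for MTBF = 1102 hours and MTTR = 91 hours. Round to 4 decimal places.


MTBF = 1102
MTTR = 91
MTBF + MTTR = 1193
A = 1102 / 1193
A = 0.9237

0.9237


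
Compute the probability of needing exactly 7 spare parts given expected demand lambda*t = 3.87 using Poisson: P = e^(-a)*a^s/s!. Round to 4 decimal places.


a = 3.87, s = 7
e^(-a) = e^(-3.87) = 0.0209
a^s = 3.87^7 = 13000.9999
s! = 5040
P = 0.0209 * 13000.9999 / 5040
P = 0.0538

0.0538


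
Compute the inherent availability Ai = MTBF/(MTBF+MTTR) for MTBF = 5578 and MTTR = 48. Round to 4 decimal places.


MTBF = 5578
MTTR = 48
MTBF + MTTR = 5626
Ai = 5578 / 5626
Ai = 0.9915

0.9915


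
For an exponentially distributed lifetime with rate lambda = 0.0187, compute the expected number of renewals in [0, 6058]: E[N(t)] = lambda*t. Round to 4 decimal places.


lambda = 0.0187
t = 6058
E[N(t)] = lambda * t
E[N(t)] = 0.0187 * 6058
E[N(t)] = 113.2846

113.2846


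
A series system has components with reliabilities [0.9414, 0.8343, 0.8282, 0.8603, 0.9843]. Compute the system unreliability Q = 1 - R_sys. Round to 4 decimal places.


Components: [0.9414, 0.8343, 0.8282, 0.8603, 0.9843]
After component 1: product = 0.9414
After component 2: product = 0.7854
After component 3: product = 0.6505
After component 4: product = 0.5596
After component 5: product = 0.5508
R_sys = 0.5508
Q = 1 - 0.5508 = 0.4492

0.4492


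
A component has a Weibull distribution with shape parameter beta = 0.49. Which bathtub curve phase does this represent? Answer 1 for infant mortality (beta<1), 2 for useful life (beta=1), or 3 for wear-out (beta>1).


beta = 0.49
Compare beta to 1:
beta < 1 => infant mortality (phase 1)
beta = 1 => useful life (phase 2)
beta > 1 => wear-out (phase 3)
Since beta = 0.49, this is infant mortality (decreasing failure rate)
Phase = 1

1


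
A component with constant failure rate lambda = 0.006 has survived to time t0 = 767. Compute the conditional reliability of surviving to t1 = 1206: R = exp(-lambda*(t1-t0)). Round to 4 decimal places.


lambda = 0.006
t0 = 767, t1 = 1206
t1 - t0 = 439
lambda * (t1-t0) = 0.006 * 439 = 2.634
R = exp(-2.634)
R = 0.0718

0.0718


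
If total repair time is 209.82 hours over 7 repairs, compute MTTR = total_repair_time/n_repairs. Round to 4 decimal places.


total_repair_time = 209.82
n_repairs = 7
MTTR = 209.82 / 7
MTTR = 29.9743

29.9743


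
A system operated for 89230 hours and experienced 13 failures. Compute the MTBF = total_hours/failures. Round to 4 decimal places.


total_hours = 89230
failures = 13
MTBF = 89230 / 13
MTBF = 6863.8462

6863.8462


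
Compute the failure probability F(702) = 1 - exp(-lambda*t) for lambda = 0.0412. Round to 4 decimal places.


lambda = 0.0412, t = 702
lambda * t = 28.9224
exp(-28.9224) = 0.0
F(t) = 1 - 0.0
F(t) = 1.0

1.0


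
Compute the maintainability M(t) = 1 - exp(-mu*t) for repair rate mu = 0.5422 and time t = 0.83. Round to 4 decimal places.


mu = 0.5422, t = 0.83
mu * t = 0.5422 * 0.83 = 0.45
exp(-0.45) = 0.6376
M(t) = 1 - 0.6376
M(t) = 0.3624

0.3624


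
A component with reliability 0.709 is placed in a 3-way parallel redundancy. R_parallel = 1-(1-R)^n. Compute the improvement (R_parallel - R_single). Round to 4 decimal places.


R_single = 0.709, n = 3
1 - R_single = 0.291
(1 - R_single)^n = 0.291^3 = 0.0246
R_parallel = 1 - 0.0246 = 0.9754
Improvement = 0.9754 - 0.709
Improvement = 0.2664

0.2664


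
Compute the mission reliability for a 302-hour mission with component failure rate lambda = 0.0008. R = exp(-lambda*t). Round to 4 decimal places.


lambda = 0.0008
mission_time = 302
lambda * t = 0.0008 * 302 = 0.2416
R = exp(-0.2416)
R = 0.7854

0.7854


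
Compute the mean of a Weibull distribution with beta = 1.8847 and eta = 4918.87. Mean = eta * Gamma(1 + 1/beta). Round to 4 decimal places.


beta = 1.8847, eta = 4918.87
1/beta = 0.5306
1 + 1/beta = 1.5306
Gamma(1.5306) = 0.8876
Mean = 4918.87 * 0.8876
Mean = 4365.9953

4365.9953


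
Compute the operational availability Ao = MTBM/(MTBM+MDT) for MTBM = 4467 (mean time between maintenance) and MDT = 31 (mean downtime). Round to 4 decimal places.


MTBM = 4467
MDT = 31
MTBM + MDT = 4498
Ao = 4467 / 4498
Ao = 0.9931

0.9931


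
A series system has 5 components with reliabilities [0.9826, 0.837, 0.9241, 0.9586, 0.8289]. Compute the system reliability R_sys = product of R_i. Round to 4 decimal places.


Components: [0.9826, 0.837, 0.9241, 0.9586, 0.8289]
After component 1 (R=0.9826): product = 0.9826
After component 2 (R=0.837): product = 0.8224
After component 3 (R=0.9241): product = 0.76
After component 4 (R=0.9586): product = 0.7285
After component 5 (R=0.8289): product = 0.6039
R_sys = 0.6039

0.6039


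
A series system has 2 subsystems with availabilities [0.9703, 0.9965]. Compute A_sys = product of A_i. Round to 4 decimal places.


Subsystems: [0.9703, 0.9965]
After subsystem 1 (A=0.9703): product = 0.9703
After subsystem 2 (A=0.9965): product = 0.9669
A_sys = 0.9669

0.9669


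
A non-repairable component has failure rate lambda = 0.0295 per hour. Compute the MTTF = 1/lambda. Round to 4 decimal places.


lambda = 0.0295
MTTF = 1 / 0.0295
MTTF = 33.8983

33.8983


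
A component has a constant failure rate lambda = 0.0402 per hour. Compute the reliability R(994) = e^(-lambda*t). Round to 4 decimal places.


lambda = 0.0402
t = 994
lambda * t = 39.9588
R(t) = e^(-39.9588)
R(t) = 0.0

0.0


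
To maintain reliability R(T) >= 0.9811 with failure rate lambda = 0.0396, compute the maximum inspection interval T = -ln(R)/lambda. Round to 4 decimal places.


R_target = 0.9811
lambda = 0.0396
-ln(0.9811) = 0.0191
T = 0.0191 / 0.0396
T = 0.4818

0.4818


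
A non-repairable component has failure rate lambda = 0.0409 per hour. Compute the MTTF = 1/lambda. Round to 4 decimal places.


lambda = 0.0409
MTTF = 1 / 0.0409
MTTF = 24.4499

24.4499


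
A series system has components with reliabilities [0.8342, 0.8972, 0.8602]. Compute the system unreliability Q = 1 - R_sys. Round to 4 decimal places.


Components: [0.8342, 0.8972, 0.8602]
After component 1: product = 0.8342
After component 2: product = 0.7484
After component 3: product = 0.6438
R_sys = 0.6438
Q = 1 - 0.6438 = 0.3562

0.3562


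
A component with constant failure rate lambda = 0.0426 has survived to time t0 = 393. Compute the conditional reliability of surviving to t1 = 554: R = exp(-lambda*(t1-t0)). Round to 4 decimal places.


lambda = 0.0426
t0 = 393, t1 = 554
t1 - t0 = 161
lambda * (t1-t0) = 0.0426 * 161 = 6.8586
R = exp(-6.8586)
R = 0.0011

0.0011


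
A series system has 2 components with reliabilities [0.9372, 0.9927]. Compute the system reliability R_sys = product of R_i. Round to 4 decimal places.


Components: [0.9372, 0.9927]
After component 1 (R=0.9372): product = 0.9372
After component 2 (R=0.9927): product = 0.9304
R_sys = 0.9304

0.9304


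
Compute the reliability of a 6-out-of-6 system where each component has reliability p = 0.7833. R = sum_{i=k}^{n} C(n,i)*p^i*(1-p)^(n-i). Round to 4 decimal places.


k = 6, n = 6, p = 0.7833
i=6: C(6,6)=1 * 0.7833^6 * 0.2167^0 = 0.231
R = sum of terms = 0.231

0.231


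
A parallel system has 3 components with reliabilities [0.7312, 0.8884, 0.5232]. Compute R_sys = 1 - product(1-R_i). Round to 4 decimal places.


Components: [0.7312, 0.8884, 0.5232]
(1 - 0.7312) = 0.2688, running product = 0.2688
(1 - 0.8884) = 0.1116, running product = 0.03
(1 - 0.5232) = 0.4768, running product = 0.0143
Product of (1-R_i) = 0.0143
R_sys = 1 - 0.0143 = 0.9857

0.9857


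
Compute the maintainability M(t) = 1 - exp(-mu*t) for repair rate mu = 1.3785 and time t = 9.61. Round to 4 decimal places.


mu = 1.3785, t = 9.61
mu * t = 1.3785 * 9.61 = 13.2474
exp(-13.2474) = 0.0
M(t) = 1 - 0.0
M(t) = 1.0

1.0


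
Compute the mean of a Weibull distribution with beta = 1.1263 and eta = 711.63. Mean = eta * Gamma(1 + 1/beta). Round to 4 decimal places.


beta = 1.1263, eta = 711.63
1/beta = 0.8879
1 + 1/beta = 1.8879
Gamma(1.8879) = 0.9577
Mean = 711.63 * 0.9577
Mean = 681.5037

681.5037


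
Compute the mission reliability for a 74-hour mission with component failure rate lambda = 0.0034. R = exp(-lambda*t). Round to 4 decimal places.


lambda = 0.0034
mission_time = 74
lambda * t = 0.0034 * 74 = 0.2516
R = exp(-0.2516)
R = 0.7776

0.7776


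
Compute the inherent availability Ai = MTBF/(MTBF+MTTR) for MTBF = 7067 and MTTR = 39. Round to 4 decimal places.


MTBF = 7067
MTTR = 39
MTBF + MTTR = 7106
Ai = 7067 / 7106
Ai = 0.9945

0.9945


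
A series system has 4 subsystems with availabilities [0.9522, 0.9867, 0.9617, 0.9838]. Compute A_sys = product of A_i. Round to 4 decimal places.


Subsystems: [0.9522, 0.9867, 0.9617, 0.9838]
After subsystem 1 (A=0.9522): product = 0.9522
After subsystem 2 (A=0.9867): product = 0.9395
After subsystem 3 (A=0.9617): product = 0.9036
After subsystem 4 (A=0.9838): product = 0.8889
A_sys = 0.8889

0.8889


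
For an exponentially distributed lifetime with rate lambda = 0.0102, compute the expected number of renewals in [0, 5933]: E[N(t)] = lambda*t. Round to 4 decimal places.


lambda = 0.0102
t = 5933
E[N(t)] = lambda * t
E[N(t)] = 0.0102 * 5933
E[N(t)] = 60.5166

60.5166


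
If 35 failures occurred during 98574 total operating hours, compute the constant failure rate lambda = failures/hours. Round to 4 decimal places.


failures = 35
total_hours = 98574
lambda = 35 / 98574
lambda = 0.0004

0.0004


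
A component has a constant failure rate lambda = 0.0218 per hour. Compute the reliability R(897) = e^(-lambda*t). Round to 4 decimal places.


lambda = 0.0218
t = 897
lambda * t = 19.5546
R(t) = e^(-19.5546)
R(t) = 0.0

0.0


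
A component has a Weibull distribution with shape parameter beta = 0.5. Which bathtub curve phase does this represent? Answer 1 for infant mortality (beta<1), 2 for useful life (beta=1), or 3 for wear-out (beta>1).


beta = 0.5
Compare beta to 1:
beta < 1 => infant mortality (phase 1)
beta = 1 => useful life (phase 2)
beta > 1 => wear-out (phase 3)
Since beta = 0.5, this is infant mortality (decreasing failure rate)
Phase = 1

1


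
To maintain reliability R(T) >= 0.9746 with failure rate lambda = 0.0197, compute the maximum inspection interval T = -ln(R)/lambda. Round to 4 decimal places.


R_target = 0.9746
lambda = 0.0197
-ln(0.9746) = 0.0257
T = 0.0257 / 0.0197
T = 1.306

1.306


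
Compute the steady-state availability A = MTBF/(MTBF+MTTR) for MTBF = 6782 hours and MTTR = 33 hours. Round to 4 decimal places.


MTBF = 6782
MTTR = 33
MTBF + MTTR = 6815
A = 6782 / 6815
A = 0.9952

0.9952


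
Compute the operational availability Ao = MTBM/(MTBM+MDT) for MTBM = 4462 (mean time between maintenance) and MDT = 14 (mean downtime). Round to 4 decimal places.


MTBM = 4462
MDT = 14
MTBM + MDT = 4476
Ao = 4462 / 4476
Ao = 0.9969

0.9969


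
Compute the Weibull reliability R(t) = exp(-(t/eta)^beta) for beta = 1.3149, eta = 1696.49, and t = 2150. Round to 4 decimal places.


beta = 1.3149, eta = 1696.49, t = 2150
t/eta = 2150 / 1696.49 = 1.2673
(t/eta)^beta = 1.2673^1.3149 = 1.3655
R(t) = exp(-1.3655)
R(t) = 0.2553

0.2553


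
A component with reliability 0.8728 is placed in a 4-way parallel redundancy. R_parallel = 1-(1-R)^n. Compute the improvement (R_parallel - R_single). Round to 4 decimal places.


R_single = 0.8728, n = 4
1 - R_single = 0.1272
(1 - R_single)^n = 0.1272^4 = 0.0003
R_parallel = 1 - 0.0003 = 0.9997
Improvement = 0.9997 - 0.8728
Improvement = 0.1269

0.1269


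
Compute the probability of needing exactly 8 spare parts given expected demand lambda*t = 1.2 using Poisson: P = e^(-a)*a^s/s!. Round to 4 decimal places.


a = 1.2, s = 8
e^(-a) = e^(-1.2) = 0.3012
a^s = 1.2^8 = 4.2998
s! = 40320
P = 0.3012 * 4.2998 / 40320
P = 0.0

0.0


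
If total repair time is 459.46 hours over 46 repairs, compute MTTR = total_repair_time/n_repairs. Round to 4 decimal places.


total_repair_time = 459.46
n_repairs = 46
MTTR = 459.46 / 46
MTTR = 9.9883

9.9883


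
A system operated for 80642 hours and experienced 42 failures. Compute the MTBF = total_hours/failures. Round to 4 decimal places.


total_hours = 80642
failures = 42
MTBF = 80642 / 42
MTBF = 1920.0476

1920.0476


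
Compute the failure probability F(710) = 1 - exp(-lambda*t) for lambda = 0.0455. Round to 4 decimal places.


lambda = 0.0455, t = 710
lambda * t = 32.305
exp(-32.305) = 0.0
F(t) = 1 - 0.0
F(t) = 1.0

1.0


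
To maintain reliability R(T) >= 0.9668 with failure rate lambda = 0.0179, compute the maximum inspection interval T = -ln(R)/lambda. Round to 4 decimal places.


R_target = 0.9668
lambda = 0.0179
-ln(0.9668) = 0.0338
T = 0.0338 / 0.0179
T = 1.8862

1.8862


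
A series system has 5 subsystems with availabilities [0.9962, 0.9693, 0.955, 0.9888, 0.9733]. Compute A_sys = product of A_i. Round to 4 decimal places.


Subsystems: [0.9962, 0.9693, 0.955, 0.9888, 0.9733]
After subsystem 1 (A=0.9962): product = 0.9962
After subsystem 2 (A=0.9693): product = 0.9656
After subsystem 3 (A=0.955): product = 0.9222
After subsystem 4 (A=0.9888): product = 0.9118
After subsystem 5 (A=0.9733): product = 0.8875
A_sys = 0.8875

0.8875


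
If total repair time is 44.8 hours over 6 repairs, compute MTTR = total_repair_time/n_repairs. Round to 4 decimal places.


total_repair_time = 44.8
n_repairs = 6
MTTR = 44.8 / 6
MTTR = 7.4667

7.4667


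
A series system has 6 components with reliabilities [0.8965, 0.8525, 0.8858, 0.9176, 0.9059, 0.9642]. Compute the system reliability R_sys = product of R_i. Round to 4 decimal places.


Components: [0.8965, 0.8525, 0.8858, 0.9176, 0.9059, 0.9642]
After component 1 (R=0.8965): product = 0.8965
After component 2 (R=0.8525): product = 0.7643
After component 3 (R=0.8858): product = 0.677
After component 4 (R=0.9176): product = 0.6212
After component 5 (R=0.9059): product = 0.5627
After component 6 (R=0.9642): product = 0.5426
R_sys = 0.5426

0.5426


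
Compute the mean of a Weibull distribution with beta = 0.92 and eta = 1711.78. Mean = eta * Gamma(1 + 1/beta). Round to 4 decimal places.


beta = 0.92, eta = 1711.78
1/beta = 1.087
1 + 1/beta = 2.087
Gamma(2.087) = 1.0399
Mean = 1711.78 * 1.0399
Mean = 1780.1414

1780.1414


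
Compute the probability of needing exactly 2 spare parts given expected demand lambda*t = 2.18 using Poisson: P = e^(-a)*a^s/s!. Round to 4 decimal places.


a = 2.18, s = 2
e^(-a) = e^(-2.18) = 0.113
a^s = 2.18^2 = 4.7524
s! = 2
P = 0.113 * 4.7524 / 2
P = 0.2686

0.2686


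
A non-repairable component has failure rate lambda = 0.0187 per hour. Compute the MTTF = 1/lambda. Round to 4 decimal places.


lambda = 0.0187
MTTF = 1 / 0.0187
MTTF = 53.4759

53.4759


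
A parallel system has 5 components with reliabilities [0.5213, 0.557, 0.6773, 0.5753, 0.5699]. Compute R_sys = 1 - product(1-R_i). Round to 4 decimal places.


Components: [0.5213, 0.557, 0.6773, 0.5753, 0.5699]
(1 - 0.5213) = 0.4787, running product = 0.4787
(1 - 0.557) = 0.443, running product = 0.2121
(1 - 0.6773) = 0.3227, running product = 0.0684
(1 - 0.5753) = 0.4247, running product = 0.0291
(1 - 0.5699) = 0.4301, running product = 0.0125
Product of (1-R_i) = 0.0125
R_sys = 1 - 0.0125 = 0.9875

0.9875


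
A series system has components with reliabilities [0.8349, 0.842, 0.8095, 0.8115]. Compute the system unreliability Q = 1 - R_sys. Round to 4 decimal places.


Components: [0.8349, 0.842, 0.8095, 0.8115]
After component 1: product = 0.8349
After component 2: product = 0.703
After component 3: product = 0.5691
After component 4: product = 0.4618
R_sys = 0.4618
Q = 1 - 0.4618 = 0.5382

0.5382


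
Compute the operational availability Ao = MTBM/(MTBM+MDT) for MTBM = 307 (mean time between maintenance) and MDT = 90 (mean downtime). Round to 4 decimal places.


MTBM = 307
MDT = 90
MTBM + MDT = 397
Ao = 307 / 397
Ao = 0.7733

0.7733


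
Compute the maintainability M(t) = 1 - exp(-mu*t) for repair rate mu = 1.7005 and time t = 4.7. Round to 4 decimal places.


mu = 1.7005, t = 4.7
mu * t = 1.7005 * 4.7 = 7.9924
exp(-7.9924) = 0.0003
M(t) = 1 - 0.0003
M(t) = 0.9997

0.9997


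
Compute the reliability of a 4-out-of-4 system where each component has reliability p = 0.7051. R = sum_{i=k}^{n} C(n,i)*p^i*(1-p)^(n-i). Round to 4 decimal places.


k = 4, n = 4, p = 0.7051
i=4: C(4,4)=1 * 0.7051^4 * 0.2949^0 = 0.2472
R = sum of terms = 0.2472

0.2472


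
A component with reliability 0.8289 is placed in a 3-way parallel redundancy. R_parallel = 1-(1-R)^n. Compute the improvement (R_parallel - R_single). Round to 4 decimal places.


R_single = 0.8289, n = 3
1 - R_single = 0.1711
(1 - R_single)^n = 0.1711^3 = 0.005
R_parallel = 1 - 0.005 = 0.995
Improvement = 0.995 - 0.8289
Improvement = 0.1661

0.1661


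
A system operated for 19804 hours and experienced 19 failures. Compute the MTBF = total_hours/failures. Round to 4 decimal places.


total_hours = 19804
failures = 19
MTBF = 19804 / 19
MTBF = 1042.3158

1042.3158


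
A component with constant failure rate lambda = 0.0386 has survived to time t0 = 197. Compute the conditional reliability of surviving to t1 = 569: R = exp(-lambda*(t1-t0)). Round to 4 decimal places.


lambda = 0.0386
t0 = 197, t1 = 569
t1 - t0 = 372
lambda * (t1-t0) = 0.0386 * 372 = 14.3592
R = exp(-14.3592)
R = 0.0

0.0


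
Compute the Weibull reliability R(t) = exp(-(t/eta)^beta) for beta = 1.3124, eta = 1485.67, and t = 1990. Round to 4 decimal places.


beta = 1.3124, eta = 1485.67, t = 1990
t/eta = 1990 / 1485.67 = 1.3395
(t/eta)^beta = 1.3395^1.3124 = 1.4675
R(t) = exp(-1.4675)
R(t) = 0.2305

0.2305


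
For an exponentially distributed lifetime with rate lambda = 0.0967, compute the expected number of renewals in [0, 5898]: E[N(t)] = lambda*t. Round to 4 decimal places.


lambda = 0.0967
t = 5898
E[N(t)] = lambda * t
E[N(t)] = 0.0967 * 5898
E[N(t)] = 570.3366

570.3366


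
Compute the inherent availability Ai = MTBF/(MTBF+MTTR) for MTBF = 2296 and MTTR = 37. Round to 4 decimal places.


MTBF = 2296
MTTR = 37
MTBF + MTTR = 2333
Ai = 2296 / 2333
Ai = 0.9841

0.9841


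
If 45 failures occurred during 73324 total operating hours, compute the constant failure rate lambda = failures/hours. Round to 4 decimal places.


failures = 45
total_hours = 73324
lambda = 45 / 73324
lambda = 0.0006

0.0006


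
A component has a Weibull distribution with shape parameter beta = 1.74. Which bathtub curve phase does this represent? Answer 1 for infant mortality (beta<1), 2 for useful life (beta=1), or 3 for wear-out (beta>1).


beta = 1.74
Compare beta to 1:
beta < 1 => infant mortality (phase 1)
beta = 1 => useful life (phase 2)
beta > 1 => wear-out (phase 3)
Since beta = 1.74, this is wear-out (increasing failure rate)
Phase = 3

3


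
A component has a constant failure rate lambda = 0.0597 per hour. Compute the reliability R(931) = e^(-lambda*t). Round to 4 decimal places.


lambda = 0.0597
t = 931
lambda * t = 55.5807
R(t) = e^(-55.5807)
R(t) = 0.0

0.0


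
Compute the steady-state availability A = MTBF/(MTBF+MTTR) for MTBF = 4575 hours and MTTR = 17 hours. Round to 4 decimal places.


MTBF = 4575
MTTR = 17
MTBF + MTTR = 4592
A = 4575 / 4592
A = 0.9963

0.9963


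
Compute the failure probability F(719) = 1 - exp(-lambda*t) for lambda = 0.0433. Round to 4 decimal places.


lambda = 0.0433, t = 719
lambda * t = 31.1327
exp(-31.1327) = 0.0
F(t) = 1 - 0.0
F(t) = 1.0

1.0


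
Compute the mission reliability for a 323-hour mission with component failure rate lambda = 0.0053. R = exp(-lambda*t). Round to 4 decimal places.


lambda = 0.0053
mission_time = 323
lambda * t = 0.0053 * 323 = 1.7119
R = exp(-1.7119)
R = 0.1805

0.1805


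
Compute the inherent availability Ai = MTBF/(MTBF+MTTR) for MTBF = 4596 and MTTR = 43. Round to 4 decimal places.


MTBF = 4596
MTTR = 43
MTBF + MTTR = 4639
Ai = 4596 / 4639
Ai = 0.9907

0.9907


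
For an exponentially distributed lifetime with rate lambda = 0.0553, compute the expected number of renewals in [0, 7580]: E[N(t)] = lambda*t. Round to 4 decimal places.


lambda = 0.0553
t = 7580
E[N(t)] = lambda * t
E[N(t)] = 0.0553 * 7580
E[N(t)] = 419.174

419.174


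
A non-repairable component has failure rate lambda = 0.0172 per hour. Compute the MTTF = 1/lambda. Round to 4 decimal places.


lambda = 0.0172
MTTF = 1 / 0.0172
MTTF = 58.1395

58.1395


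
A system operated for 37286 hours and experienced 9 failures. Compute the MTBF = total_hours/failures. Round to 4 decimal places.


total_hours = 37286
failures = 9
MTBF = 37286 / 9
MTBF = 4142.8889

4142.8889


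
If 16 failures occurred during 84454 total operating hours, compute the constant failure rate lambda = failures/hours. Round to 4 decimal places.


failures = 16
total_hours = 84454
lambda = 16 / 84454
lambda = 0.0002

0.0002


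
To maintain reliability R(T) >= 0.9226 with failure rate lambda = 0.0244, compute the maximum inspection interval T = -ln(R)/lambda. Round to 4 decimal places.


R_target = 0.9226
lambda = 0.0244
-ln(0.9226) = 0.0806
T = 0.0806 / 0.0244
T = 3.3016

3.3016


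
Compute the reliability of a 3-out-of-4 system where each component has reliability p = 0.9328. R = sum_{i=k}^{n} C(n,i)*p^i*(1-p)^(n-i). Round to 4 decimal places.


k = 3, n = 4, p = 0.9328
i=3: C(4,3)=4 * 0.9328^3 * 0.0672^1 = 0.2182
i=4: C(4,4)=1 * 0.9328^4 * 0.0672^0 = 0.7571
R = sum of terms = 0.9753

0.9753


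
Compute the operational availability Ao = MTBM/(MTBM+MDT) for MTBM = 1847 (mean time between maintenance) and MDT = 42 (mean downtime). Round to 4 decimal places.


MTBM = 1847
MDT = 42
MTBM + MDT = 1889
Ao = 1847 / 1889
Ao = 0.9778

0.9778


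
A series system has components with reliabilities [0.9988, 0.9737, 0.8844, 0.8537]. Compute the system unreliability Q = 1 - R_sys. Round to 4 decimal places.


Components: [0.9988, 0.9737, 0.8844, 0.8537]
After component 1: product = 0.9988
After component 2: product = 0.9725
After component 3: product = 0.8601
After component 4: product = 0.7343
R_sys = 0.7343
Q = 1 - 0.7343 = 0.2657

0.2657


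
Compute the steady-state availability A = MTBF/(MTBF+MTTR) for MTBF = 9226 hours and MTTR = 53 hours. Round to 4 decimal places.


MTBF = 9226
MTTR = 53
MTBF + MTTR = 9279
A = 9226 / 9279
A = 0.9943

0.9943


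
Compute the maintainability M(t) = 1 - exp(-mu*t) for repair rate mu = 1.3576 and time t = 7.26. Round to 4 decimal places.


mu = 1.3576, t = 7.26
mu * t = 1.3576 * 7.26 = 9.8562
exp(-9.8562) = 0.0001
M(t) = 1 - 0.0001
M(t) = 0.9999

0.9999


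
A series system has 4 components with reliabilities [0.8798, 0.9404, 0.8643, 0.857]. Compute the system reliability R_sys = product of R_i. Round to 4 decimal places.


Components: [0.8798, 0.9404, 0.8643, 0.857]
After component 1 (R=0.8798): product = 0.8798
After component 2 (R=0.9404): product = 0.8274
After component 3 (R=0.8643): product = 0.7151
After component 4 (R=0.857): product = 0.6128
R_sys = 0.6128

0.6128


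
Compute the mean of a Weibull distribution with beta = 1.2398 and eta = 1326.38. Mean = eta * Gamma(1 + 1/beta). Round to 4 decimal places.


beta = 1.2398, eta = 1326.38
1/beta = 0.8066
1 + 1/beta = 1.8066
Gamma(1.8066) = 0.9331
Mean = 1326.38 * 0.9331
Mean = 1237.7079

1237.7079


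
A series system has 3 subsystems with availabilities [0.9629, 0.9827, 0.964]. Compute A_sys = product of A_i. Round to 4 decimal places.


Subsystems: [0.9629, 0.9827, 0.964]
After subsystem 1 (A=0.9629): product = 0.9629
After subsystem 2 (A=0.9827): product = 0.9462
After subsystem 3 (A=0.964): product = 0.9122
A_sys = 0.9122

0.9122


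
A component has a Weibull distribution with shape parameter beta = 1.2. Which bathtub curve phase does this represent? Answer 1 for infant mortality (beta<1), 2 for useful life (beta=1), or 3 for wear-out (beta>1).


beta = 1.2
Compare beta to 1:
beta < 1 => infant mortality (phase 1)
beta = 1 => useful life (phase 2)
beta > 1 => wear-out (phase 3)
Since beta = 1.2, this is wear-out (increasing failure rate)
Phase = 3

3


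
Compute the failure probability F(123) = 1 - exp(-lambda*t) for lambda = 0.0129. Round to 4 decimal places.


lambda = 0.0129, t = 123
lambda * t = 1.5867
exp(-1.5867) = 0.2046
F(t) = 1 - 0.2046
F(t) = 0.7954

0.7954


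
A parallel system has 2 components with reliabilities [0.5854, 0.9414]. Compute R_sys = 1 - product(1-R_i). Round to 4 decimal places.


Components: [0.5854, 0.9414]
(1 - 0.5854) = 0.4146, running product = 0.4146
(1 - 0.9414) = 0.0586, running product = 0.0243
Product of (1-R_i) = 0.0243
R_sys = 1 - 0.0243 = 0.9757

0.9757


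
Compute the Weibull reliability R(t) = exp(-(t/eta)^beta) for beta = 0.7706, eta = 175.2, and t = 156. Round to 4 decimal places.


beta = 0.7706, eta = 175.2, t = 156
t/eta = 156 / 175.2 = 0.8904
(t/eta)^beta = 0.8904^0.7706 = 0.9144
R(t) = exp(-0.9144)
R(t) = 0.4007

0.4007


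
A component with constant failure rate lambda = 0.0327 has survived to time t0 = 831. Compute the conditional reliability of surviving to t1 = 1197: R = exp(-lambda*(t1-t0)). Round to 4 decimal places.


lambda = 0.0327
t0 = 831, t1 = 1197
t1 - t0 = 366
lambda * (t1-t0) = 0.0327 * 366 = 11.9682
R = exp(-11.9682)
R = 0.0

0.0


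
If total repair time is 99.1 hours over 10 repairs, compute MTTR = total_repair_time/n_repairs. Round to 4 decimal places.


total_repair_time = 99.1
n_repairs = 10
MTTR = 99.1 / 10
MTTR = 9.91

9.91


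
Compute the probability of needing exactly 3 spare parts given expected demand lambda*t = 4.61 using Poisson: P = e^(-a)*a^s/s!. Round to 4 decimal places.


a = 4.61, s = 3
e^(-a) = e^(-4.61) = 0.01
a^s = 4.61^3 = 97.9722
s! = 6
P = 0.01 * 97.9722 / 6
P = 0.1625

0.1625


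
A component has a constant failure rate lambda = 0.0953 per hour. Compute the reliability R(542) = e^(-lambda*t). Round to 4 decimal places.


lambda = 0.0953
t = 542
lambda * t = 51.6526
R(t) = e^(-51.6526)
R(t) = 0.0

0.0


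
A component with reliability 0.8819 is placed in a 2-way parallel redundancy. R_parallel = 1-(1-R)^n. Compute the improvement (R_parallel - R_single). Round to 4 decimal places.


R_single = 0.8819, n = 2
1 - R_single = 0.1181
(1 - R_single)^n = 0.1181^2 = 0.0139
R_parallel = 1 - 0.0139 = 0.9861
Improvement = 0.9861 - 0.8819
Improvement = 0.1042

0.1042


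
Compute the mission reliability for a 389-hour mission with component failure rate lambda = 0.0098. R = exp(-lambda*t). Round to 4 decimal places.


lambda = 0.0098
mission_time = 389
lambda * t = 0.0098 * 389 = 3.8122
R = exp(-3.8122)
R = 0.0221

0.0221


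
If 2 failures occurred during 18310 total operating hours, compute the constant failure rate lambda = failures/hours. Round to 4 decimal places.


failures = 2
total_hours = 18310
lambda = 2 / 18310
lambda = 0.0001

0.0001


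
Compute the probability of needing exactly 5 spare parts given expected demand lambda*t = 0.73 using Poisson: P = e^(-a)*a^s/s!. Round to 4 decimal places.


a = 0.73, s = 5
e^(-a) = e^(-0.73) = 0.4819
a^s = 0.73^5 = 0.2073
s! = 120
P = 0.4819 * 0.2073 / 120
P = 0.0008

0.0008


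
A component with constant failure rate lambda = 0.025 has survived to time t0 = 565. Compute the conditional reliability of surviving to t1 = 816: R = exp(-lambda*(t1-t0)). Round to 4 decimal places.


lambda = 0.025
t0 = 565, t1 = 816
t1 - t0 = 251
lambda * (t1-t0) = 0.025 * 251 = 6.275
R = exp(-6.275)
R = 0.0019

0.0019


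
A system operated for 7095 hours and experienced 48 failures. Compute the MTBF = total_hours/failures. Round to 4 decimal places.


total_hours = 7095
failures = 48
MTBF = 7095 / 48
MTBF = 147.8125

147.8125


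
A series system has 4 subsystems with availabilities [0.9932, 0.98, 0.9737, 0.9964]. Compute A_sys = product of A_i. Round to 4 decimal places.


Subsystems: [0.9932, 0.98, 0.9737, 0.9964]
After subsystem 1 (A=0.9932): product = 0.9932
After subsystem 2 (A=0.98): product = 0.9733
After subsystem 3 (A=0.9737): product = 0.9477
After subsystem 4 (A=0.9964): product = 0.9443
A_sys = 0.9443

0.9443


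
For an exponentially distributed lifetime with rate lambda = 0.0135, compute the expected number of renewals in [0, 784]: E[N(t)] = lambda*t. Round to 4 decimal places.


lambda = 0.0135
t = 784
E[N(t)] = lambda * t
E[N(t)] = 0.0135 * 784
E[N(t)] = 10.584

10.584


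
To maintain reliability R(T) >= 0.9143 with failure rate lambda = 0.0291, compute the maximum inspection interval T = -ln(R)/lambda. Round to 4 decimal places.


R_target = 0.9143
lambda = 0.0291
-ln(0.9143) = 0.0896
T = 0.0896 / 0.0291
T = 3.0789

3.0789


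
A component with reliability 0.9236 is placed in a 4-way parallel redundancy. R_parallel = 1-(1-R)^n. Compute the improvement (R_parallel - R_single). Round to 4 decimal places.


R_single = 0.9236, n = 4
1 - R_single = 0.0764
(1 - R_single)^n = 0.0764^4 = 0.0
R_parallel = 1 - 0.0 = 1.0
Improvement = 1.0 - 0.9236
Improvement = 0.0764

0.0764


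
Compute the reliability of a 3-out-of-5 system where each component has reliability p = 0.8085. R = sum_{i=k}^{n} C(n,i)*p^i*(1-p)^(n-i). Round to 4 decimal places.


k = 3, n = 5, p = 0.8085
i=3: C(5,3)=10 * 0.8085^3 * 0.1915^2 = 0.1938
i=4: C(5,4)=5 * 0.8085^4 * 0.1915^1 = 0.4091
i=5: C(5,5)=1 * 0.8085^5 * 0.1915^0 = 0.3455
R = sum of terms = 0.9484

0.9484


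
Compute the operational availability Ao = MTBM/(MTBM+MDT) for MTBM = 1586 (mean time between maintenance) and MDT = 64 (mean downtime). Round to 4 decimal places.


MTBM = 1586
MDT = 64
MTBM + MDT = 1650
Ao = 1586 / 1650
Ao = 0.9612

0.9612


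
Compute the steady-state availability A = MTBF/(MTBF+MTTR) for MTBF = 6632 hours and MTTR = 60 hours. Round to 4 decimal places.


MTBF = 6632
MTTR = 60
MTBF + MTTR = 6692
A = 6632 / 6692
A = 0.991

0.991


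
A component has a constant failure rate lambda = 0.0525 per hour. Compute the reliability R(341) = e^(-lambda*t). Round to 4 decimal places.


lambda = 0.0525
t = 341
lambda * t = 17.9025
R(t) = e^(-17.9025)
R(t) = 0.0

0.0


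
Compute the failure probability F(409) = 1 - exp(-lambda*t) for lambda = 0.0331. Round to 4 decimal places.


lambda = 0.0331, t = 409
lambda * t = 13.5379
exp(-13.5379) = 0.0
F(t) = 1 - 0.0
F(t) = 1.0

1.0


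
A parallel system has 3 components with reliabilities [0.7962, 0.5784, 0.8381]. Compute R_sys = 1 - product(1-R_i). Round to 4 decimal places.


Components: [0.7962, 0.5784, 0.8381]
(1 - 0.7962) = 0.2038, running product = 0.2038
(1 - 0.5784) = 0.4216, running product = 0.0859
(1 - 0.8381) = 0.1619, running product = 0.0139
Product of (1-R_i) = 0.0139
R_sys = 1 - 0.0139 = 0.9861

0.9861


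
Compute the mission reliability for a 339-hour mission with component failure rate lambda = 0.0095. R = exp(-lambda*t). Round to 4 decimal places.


lambda = 0.0095
mission_time = 339
lambda * t = 0.0095 * 339 = 3.2205
R = exp(-3.2205)
R = 0.0399

0.0399


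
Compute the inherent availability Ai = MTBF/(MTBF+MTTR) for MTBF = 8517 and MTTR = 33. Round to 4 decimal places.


MTBF = 8517
MTTR = 33
MTBF + MTTR = 8550
Ai = 8517 / 8550
Ai = 0.9961

0.9961


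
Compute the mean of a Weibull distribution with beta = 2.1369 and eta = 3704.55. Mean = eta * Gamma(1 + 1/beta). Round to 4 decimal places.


beta = 2.1369, eta = 3704.55
1/beta = 0.468
1 + 1/beta = 1.468
Gamma(1.468) = 0.8856
Mean = 3704.55 * 0.8856
Mean = 3280.8249

3280.8249


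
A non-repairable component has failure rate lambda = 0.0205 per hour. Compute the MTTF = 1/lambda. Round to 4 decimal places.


lambda = 0.0205
MTTF = 1 / 0.0205
MTTF = 48.7805

48.7805


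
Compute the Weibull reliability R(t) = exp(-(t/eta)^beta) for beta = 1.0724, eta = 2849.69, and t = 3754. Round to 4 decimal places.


beta = 1.0724, eta = 2849.69, t = 3754
t/eta = 3754 / 2849.69 = 1.3173
(t/eta)^beta = 1.3173^1.0724 = 1.3439
R(t) = exp(-1.3439)
R(t) = 0.2608

0.2608


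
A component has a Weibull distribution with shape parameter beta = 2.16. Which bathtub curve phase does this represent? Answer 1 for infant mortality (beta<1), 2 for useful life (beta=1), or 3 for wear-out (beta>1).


beta = 2.16
Compare beta to 1:
beta < 1 => infant mortality (phase 1)
beta = 1 => useful life (phase 2)
beta > 1 => wear-out (phase 3)
Since beta = 2.16, this is wear-out (increasing failure rate)
Phase = 3

3


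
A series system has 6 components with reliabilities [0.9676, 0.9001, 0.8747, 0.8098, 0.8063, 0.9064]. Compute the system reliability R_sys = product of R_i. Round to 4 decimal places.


Components: [0.9676, 0.9001, 0.8747, 0.8098, 0.8063, 0.9064]
After component 1 (R=0.9676): product = 0.9676
After component 2 (R=0.9001): product = 0.8709
After component 3 (R=0.8747): product = 0.7618
After component 4 (R=0.8098): product = 0.6169
After component 5 (R=0.8063): product = 0.4974
After component 6 (R=0.9064): product = 0.4509
R_sys = 0.4509

0.4509


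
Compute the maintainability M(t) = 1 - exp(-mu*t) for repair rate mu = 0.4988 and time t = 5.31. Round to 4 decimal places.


mu = 0.4988, t = 5.31
mu * t = 0.4988 * 5.31 = 2.6486
exp(-2.6486) = 0.0707
M(t) = 1 - 0.0707
M(t) = 0.9293

0.9293


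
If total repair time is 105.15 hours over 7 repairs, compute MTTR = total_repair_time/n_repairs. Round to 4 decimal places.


total_repair_time = 105.15
n_repairs = 7
MTTR = 105.15 / 7
MTTR = 15.0214

15.0214


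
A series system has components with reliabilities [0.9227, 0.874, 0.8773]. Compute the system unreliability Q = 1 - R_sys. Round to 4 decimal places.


Components: [0.9227, 0.874, 0.8773]
After component 1: product = 0.9227
After component 2: product = 0.8064
After component 3: product = 0.7075
R_sys = 0.7075
Q = 1 - 0.7075 = 0.2925

0.2925


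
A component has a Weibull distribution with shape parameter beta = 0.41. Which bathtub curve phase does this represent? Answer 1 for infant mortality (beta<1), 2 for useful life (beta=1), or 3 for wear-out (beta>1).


beta = 0.41
Compare beta to 1:
beta < 1 => infant mortality (phase 1)
beta = 1 => useful life (phase 2)
beta > 1 => wear-out (phase 3)
Since beta = 0.41, this is infant mortality (decreasing failure rate)
Phase = 1

1


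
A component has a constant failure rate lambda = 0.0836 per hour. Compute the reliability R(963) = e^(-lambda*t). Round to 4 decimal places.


lambda = 0.0836
t = 963
lambda * t = 80.5068
R(t) = e^(-80.5068)
R(t) = 0.0

0.0


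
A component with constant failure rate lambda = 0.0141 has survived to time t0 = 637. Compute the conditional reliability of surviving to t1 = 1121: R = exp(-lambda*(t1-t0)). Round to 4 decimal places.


lambda = 0.0141
t0 = 637, t1 = 1121
t1 - t0 = 484
lambda * (t1-t0) = 0.0141 * 484 = 6.8244
R = exp(-6.8244)
R = 0.0011

0.0011


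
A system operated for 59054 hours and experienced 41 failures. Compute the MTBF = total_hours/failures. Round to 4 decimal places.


total_hours = 59054
failures = 41
MTBF = 59054 / 41
MTBF = 1440.3415

1440.3415


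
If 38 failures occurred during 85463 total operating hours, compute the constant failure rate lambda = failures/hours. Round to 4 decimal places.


failures = 38
total_hours = 85463
lambda = 38 / 85463
lambda = 0.0004

0.0004


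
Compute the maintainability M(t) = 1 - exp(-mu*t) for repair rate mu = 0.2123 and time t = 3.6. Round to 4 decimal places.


mu = 0.2123, t = 3.6
mu * t = 0.2123 * 3.6 = 0.7643
exp(-0.7643) = 0.4657
M(t) = 1 - 0.4657
M(t) = 0.5343

0.5343


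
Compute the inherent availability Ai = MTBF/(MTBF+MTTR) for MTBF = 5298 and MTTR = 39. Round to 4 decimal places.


MTBF = 5298
MTTR = 39
MTBF + MTTR = 5337
Ai = 5298 / 5337
Ai = 0.9927

0.9927


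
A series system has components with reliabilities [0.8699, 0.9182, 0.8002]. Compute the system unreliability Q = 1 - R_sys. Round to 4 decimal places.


Components: [0.8699, 0.9182, 0.8002]
After component 1: product = 0.8699
After component 2: product = 0.7987
After component 3: product = 0.6392
R_sys = 0.6392
Q = 1 - 0.6392 = 0.3608

0.3608


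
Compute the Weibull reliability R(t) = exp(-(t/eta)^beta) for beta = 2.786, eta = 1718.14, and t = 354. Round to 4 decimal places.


beta = 2.786, eta = 1718.14, t = 354
t/eta = 354 / 1718.14 = 0.206
(t/eta)^beta = 0.206^2.786 = 0.0123
R(t) = exp(-0.0123)
R(t) = 0.9878

0.9878


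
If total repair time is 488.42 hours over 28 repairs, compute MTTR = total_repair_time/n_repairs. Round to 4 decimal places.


total_repair_time = 488.42
n_repairs = 28
MTTR = 488.42 / 28
MTTR = 17.4436

17.4436


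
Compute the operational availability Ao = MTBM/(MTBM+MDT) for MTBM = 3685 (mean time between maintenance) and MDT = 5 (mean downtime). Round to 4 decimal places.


MTBM = 3685
MDT = 5
MTBM + MDT = 3690
Ao = 3685 / 3690
Ao = 0.9986

0.9986


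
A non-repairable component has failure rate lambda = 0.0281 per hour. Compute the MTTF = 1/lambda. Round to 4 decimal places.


lambda = 0.0281
MTTF = 1 / 0.0281
MTTF = 35.5872

35.5872


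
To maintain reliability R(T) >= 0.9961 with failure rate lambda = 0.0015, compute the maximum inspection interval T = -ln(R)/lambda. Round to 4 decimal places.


R_target = 0.9961
lambda = 0.0015
-ln(0.9961) = 0.0039
T = 0.0039 / 0.0015
T = 2.6051

2.6051


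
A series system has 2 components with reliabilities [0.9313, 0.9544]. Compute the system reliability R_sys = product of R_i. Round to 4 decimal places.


Components: [0.9313, 0.9544]
After component 1 (R=0.9313): product = 0.9313
After component 2 (R=0.9544): product = 0.8888
R_sys = 0.8888

0.8888


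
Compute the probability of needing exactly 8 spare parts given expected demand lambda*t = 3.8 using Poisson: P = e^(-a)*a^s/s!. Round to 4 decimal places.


a = 3.8, s = 8
e^(-a) = e^(-3.8) = 0.0224
a^s = 3.8^8 = 43477.9214
s! = 40320
P = 0.0224 * 43477.9214 / 40320
P = 0.0241

0.0241


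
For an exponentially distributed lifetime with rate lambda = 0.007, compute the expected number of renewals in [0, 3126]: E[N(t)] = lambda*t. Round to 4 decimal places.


lambda = 0.007
t = 3126
E[N(t)] = lambda * t
E[N(t)] = 0.007 * 3126
E[N(t)] = 21.882

21.882


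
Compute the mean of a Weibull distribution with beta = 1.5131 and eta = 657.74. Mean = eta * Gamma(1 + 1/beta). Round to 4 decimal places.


beta = 1.5131, eta = 657.74
1/beta = 0.6609
1 + 1/beta = 1.6609
Gamma(1.6609) = 0.9018
Mean = 657.74 * 0.9018
Mean = 593.1571

593.1571


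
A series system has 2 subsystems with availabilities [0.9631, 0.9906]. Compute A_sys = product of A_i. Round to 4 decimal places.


Subsystems: [0.9631, 0.9906]
After subsystem 1 (A=0.9631): product = 0.9631
After subsystem 2 (A=0.9906): product = 0.954
A_sys = 0.954

0.954
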